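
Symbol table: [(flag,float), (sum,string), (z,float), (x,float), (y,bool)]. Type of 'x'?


Lookup 'x' → type float


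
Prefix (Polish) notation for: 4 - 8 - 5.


left-to-right (same/higher precedence on left): tree is (- (- 4 8) 5)
Prefix: - - 4 8 5


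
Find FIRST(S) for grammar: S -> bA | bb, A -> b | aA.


Per alternative of S: FIRST(bA) = {b}; FIRST(bb) = {b}
FIRST(S) = {b}


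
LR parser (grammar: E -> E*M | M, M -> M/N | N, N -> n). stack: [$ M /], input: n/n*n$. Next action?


no handle; shift 'n'
Action: shift


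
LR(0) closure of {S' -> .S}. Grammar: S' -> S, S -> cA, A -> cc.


Start: S' -> .S
For each item with dot before a nonterminal B, add B -> .γ for every B-production
Closure: [S' -> .S, S -> .cA]


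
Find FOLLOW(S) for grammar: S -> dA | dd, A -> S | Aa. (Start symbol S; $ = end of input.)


$ ∈ FOLLOW(S). For each A -> αBβ: add FIRST(β)\{ε} to FOLLOW(B); if β nullable, add FOLLOW(A).
FOLLOW(S) = {$, a}


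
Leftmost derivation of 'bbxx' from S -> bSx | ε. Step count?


Derivation: S => bSx => bbSxx => bbxx
Steps: 3


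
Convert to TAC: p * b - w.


Break into single-operator statements:
t1 = p * b
t2 = t1 - w


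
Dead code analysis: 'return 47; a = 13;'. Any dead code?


statement follows a return and is unreachable
Dead: 'a = 13'


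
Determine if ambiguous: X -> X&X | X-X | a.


'a&a-a' has two parse trees (no precedence encoded between & and -)
Ambiguous


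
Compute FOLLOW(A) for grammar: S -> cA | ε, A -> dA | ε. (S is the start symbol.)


$ ∈ FOLLOW(S). For each A -> αBβ: add FIRST(β)\{ε} to FOLLOW(B); if β nullable, add FOLLOW(A).
FOLLOW(A) = {$}


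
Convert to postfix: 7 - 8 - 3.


Left to right (same or higher precedence on left)
Postfix: 7 8 - 3 -


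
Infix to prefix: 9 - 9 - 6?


left-to-right (same/higher precedence on left): tree is (- (- 9 9) 6)
Prefix: - - 9 9 6


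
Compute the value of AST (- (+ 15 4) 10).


Evaluate inner: (+ 15 4) = 19
Evaluate root: (- 19 10) = 9
Result: 9


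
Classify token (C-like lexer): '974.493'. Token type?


Pattern: digits with a decimal point
Type: FLOAT_LITERAL


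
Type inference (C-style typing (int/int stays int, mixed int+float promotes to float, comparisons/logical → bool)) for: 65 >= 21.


Operand types: int >= int
Rule: comparison yields bool
Result type: bool


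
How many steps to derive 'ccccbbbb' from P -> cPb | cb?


Derivation: P => cPb => ccPbb => cccPbbb => ccccbbbb
Steps: 4


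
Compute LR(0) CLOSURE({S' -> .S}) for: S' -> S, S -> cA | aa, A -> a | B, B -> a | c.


Start: S' -> .S
For each item with dot before a nonterminal B, add B -> .γ for every B-production
Closure: [S' -> .S, S -> .cA, S -> .aa]


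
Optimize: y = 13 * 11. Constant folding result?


13 * 11 = 143 at compile time
Optimized: y = 143


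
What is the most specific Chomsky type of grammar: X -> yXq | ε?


Single nonterminal LHS, but y^n q^n is not regular
Classification: Type 2 (Context-Free)


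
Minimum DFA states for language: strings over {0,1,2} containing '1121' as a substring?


KMP-style automaton: 4 progress states + 1 absorbing accept = 5
Minimal DFA: 5 states


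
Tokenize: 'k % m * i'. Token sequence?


Scan left to right, longest-match per lexeme
Tokens: ID(k), OP(%), ID(m), OP(*), ID(i)


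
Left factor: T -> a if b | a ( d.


Common prefix: 'a'
Factored: T -> a T', T' -> if b | ( d


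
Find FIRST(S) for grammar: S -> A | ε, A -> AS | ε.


Per alternative of S: FIRST(A) = {ε}; FIRST(ε) = {ε}
FIRST(S) = {ε}


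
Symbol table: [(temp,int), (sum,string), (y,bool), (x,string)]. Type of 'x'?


Lookup 'x' → type string


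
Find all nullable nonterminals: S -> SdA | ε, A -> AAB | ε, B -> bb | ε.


A nonterminal is nullable iff some alternative derives ε (directly, or every symbol in it is nullable)
Nullable: {A, B, S}


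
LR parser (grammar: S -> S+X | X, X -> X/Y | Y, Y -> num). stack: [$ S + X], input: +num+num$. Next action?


handle 'S+X' on top; lookahead ∈ FOLLOW(S) = {+, $}
Action: reduce (S -> S+X)


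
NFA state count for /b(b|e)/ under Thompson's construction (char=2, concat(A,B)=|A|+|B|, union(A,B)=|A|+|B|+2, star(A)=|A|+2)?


Syntax tree has 3 char leaf(s), 1 union(s), 0 star(s)
chars contribute 3×2 = 6; each union adds +2; each star adds +2
Total: 6 + 2 + 0 = 8 states


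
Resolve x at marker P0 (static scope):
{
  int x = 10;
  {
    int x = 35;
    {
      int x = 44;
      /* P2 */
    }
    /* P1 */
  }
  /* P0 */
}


x declared in the same block as P0
x = 10


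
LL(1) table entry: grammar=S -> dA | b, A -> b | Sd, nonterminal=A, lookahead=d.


For [A, d]: 'd' ∈ FIRST(Sd)
Entry: A -> Sd


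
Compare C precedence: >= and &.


'>=' is relational (level 7); '&' is bitwise AND (level 5)
Higher level binds tighter
'>=' has higher precedence than '&'


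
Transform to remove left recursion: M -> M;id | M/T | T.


Left-recursive alternatives: M;id, M/T; non-recursive: T
Introduce M': M -> TM', M' -> ;idM' | /TM' | ε


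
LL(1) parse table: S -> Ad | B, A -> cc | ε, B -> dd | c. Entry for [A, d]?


For [A, d]: ε is nullable and 'd' ∈ FOLLOW(A)
Entry: A -> ε


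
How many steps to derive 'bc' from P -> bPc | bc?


Derivation: P => bc
Steps: 1


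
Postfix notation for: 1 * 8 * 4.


Left to right (same or higher precedence on left)
Postfix: 1 8 * 4 *


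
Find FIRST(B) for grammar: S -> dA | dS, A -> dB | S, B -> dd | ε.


Per alternative of B: FIRST(dd) = {d}; FIRST(ε) = {ε}
FIRST(B) = {d, ε}


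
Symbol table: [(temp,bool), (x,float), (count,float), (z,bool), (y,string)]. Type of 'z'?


Lookup 'z' → type bool


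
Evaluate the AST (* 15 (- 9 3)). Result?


Evaluate inner: (- 9 3) = 6
Evaluate root: (* 15 6) = 90
Result: 90


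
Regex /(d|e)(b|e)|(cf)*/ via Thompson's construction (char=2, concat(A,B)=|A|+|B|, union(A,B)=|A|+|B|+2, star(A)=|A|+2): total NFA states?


Syntax tree has 6 char leaf(s), 3 union(s), 1 star(s)
chars contribute 6×2 = 12; each union adds +2; each star adds +2
Total: 12 + 6 + 2 = 20 states


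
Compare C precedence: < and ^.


'<' is relational (level 7); '^' is bitwise XOR (level 4)
Higher level binds tighter
'<' has higher precedence than '^'


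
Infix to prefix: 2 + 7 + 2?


left-to-right (same/higher precedence on left): tree is (+ (+ 2 7) 2)
Prefix: + + 2 7 2


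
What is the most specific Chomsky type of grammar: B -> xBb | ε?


Single nonterminal LHS, but x^n b^n is not regular
Classification: Type 2 (Context-Free)


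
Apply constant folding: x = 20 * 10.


20 * 10 = 200 at compile time
Optimized: x = 200


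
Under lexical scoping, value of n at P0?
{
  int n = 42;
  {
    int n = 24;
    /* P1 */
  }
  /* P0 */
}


n declared in the same block as P0
n = 42


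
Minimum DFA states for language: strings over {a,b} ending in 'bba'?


Track the longest suffix of input matching a prefix of 'bba': 4 classes (prefixes of length 0..3)
Minimal DFA: 4 states


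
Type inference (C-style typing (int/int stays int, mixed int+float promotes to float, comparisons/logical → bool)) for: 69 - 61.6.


Operand types: int - float
Rule: mixed int/float promotes to float; int/int stays int
Result type: float


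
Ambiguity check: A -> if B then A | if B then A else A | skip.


dangling else: 'if B then if B then skip else skip' parses two ways
Ambiguous


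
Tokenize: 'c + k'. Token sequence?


Scan left to right, longest-match per lexeme
Tokens: ID(c), OP(+), ID(k)


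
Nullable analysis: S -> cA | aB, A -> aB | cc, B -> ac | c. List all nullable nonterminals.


A nonterminal is nullable iff some alternative derives ε (directly, or every symbol in it is nullable)
Nullable: {}


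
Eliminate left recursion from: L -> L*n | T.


Left-recursive alternatives: L*n; non-recursive: T
Introduce L': L -> TL', L' -> *nL' | ε


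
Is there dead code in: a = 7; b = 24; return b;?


a is assigned but never read
Dead: 'a = 7'


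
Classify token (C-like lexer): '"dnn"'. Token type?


Pattern: double-quoted sequence
Type: STRING_LITERAL


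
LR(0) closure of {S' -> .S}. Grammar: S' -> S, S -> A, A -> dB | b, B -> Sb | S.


Start: S' -> .S
For each item with dot before a nonterminal B, add B -> .γ for every B-production
Closure: [S' -> .S, S -> .A, A -> .dB, A -> .b]


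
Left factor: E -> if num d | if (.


Common prefix: 'if'
Factored: E -> if E', E' -> num d | (


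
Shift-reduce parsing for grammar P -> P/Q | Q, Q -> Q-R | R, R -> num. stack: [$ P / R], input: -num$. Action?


'R' (not preceded by Q-) is the handle for Q -> R
Action: reduce (Q -> R)


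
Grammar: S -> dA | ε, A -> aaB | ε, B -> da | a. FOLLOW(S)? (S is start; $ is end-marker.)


$ ∈ FOLLOW(S). For each A -> αBβ: add FIRST(β)\{ε} to FOLLOW(B); if β nullable, add FOLLOW(A).
FOLLOW(S) = {$}


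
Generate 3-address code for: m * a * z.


Break into single-operator statements:
t1 = m * a
t2 = t1 * z


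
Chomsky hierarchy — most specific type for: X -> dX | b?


Right-linear: every RHS is a terminal or a terminal followed by one nonterminal
Classification: Type 3 (Regular)


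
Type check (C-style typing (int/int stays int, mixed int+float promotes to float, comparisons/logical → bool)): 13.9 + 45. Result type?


Operand types: float + int
Rule: mixed int/float promotes to float; int/int stays int
Result type: float


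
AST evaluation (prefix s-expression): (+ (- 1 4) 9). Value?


Evaluate inner: (- 1 4) = -3
Evaluate root: (+ -3 9) = 6
Result: 6


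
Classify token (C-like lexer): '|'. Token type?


Pattern: operator symbol
Type: OPERATOR


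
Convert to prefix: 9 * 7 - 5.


left-to-right (same/higher precedence on left): tree is (- (* 9 7) 5)
Prefix: - * 9 7 5


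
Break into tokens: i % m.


Scan left to right, longest-match per lexeme
Tokens: ID(i), OP(%), ID(m)


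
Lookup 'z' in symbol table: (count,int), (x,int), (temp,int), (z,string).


Lookup 'z' → type string


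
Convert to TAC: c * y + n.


Break into single-operator statements:
t1 = c * y
t2 = t1 + n


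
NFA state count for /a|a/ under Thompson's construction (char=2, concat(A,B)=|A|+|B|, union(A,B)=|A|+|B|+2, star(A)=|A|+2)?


Syntax tree has 2 char leaf(s), 1 union(s), 0 star(s)
chars contribute 2×2 = 4; each union adds +2; each star adds +2
Total: 4 + 2 + 0 = 6 states


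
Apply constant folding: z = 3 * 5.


3 * 5 = 15 at compile time
Optimized: z = 15


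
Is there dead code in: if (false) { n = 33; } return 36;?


condition is constant false, so the whole block is unreachable
Dead: 'if (false) { n = 33; }'


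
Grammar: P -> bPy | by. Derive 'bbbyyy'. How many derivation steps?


Derivation: P => bPy => bbPyy => bbbyyy
Steps: 3


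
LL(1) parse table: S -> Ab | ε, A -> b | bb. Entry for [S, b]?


For [S, b]: 'b' ∈ FIRST(Ab)
Entry: S -> Ab


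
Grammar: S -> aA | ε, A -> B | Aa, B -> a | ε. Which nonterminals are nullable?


A nonterminal is nullable iff some alternative derives ε (directly, or every symbol in it is nullable)
Nullable: {A, B, S}


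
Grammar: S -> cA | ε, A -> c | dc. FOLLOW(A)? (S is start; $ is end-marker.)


$ ∈ FOLLOW(S). For each A -> αBβ: add FIRST(β)\{ε} to FOLLOW(B); if β nullable, add FOLLOW(A).
FOLLOW(A) = {$}


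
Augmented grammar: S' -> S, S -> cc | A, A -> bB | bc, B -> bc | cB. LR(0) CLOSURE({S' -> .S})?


Start: S' -> .S
For each item with dot before a nonterminal B, add B -> .γ for every B-production
Closure: [S' -> .S, S -> .cc, S -> .A, A -> .bB, A -> .bc]


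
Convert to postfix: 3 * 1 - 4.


Left to right (same or higher precedence on left)
Postfix: 3 1 * 4 -


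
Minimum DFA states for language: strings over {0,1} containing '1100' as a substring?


KMP-style automaton: 4 progress states + 1 absorbing accept = 5
Minimal DFA: 5 states


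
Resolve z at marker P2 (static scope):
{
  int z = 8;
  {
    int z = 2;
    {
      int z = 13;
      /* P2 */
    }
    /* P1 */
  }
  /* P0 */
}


z declared in the same block as P2
z = 13


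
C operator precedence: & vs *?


'*' is multiplicative (level 10); '&' is bitwise AND (level 5)
Higher level binds tighter
'*' has higher precedence than '&'


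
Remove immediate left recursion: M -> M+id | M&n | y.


Left-recursive alternatives: M+id, M&n; non-recursive: y
Introduce M': M -> yM', M' -> +idM' | &nM' | ε


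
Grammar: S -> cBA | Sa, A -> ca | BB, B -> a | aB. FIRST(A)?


Per alternative of A: FIRST(ca) = {c}; FIRST(BB) = {a}
FIRST(A) = {a, c}


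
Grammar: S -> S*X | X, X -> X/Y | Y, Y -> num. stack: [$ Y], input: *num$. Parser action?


'Y' (not preceded by X/) is the handle for X -> Y
Action: reduce (X -> Y)


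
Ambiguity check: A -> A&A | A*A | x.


'x&x*x' has two parse trees (no precedence encoded between & and *)
Ambiguous


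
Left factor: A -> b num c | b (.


Common prefix: 'b'
Factored: A -> b A', A' -> num c | (


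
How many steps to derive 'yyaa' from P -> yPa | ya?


Derivation: P => yPa => yyaa
Steps: 2


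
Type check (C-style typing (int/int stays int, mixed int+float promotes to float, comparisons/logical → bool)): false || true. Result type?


Operand types: bool || bool
Rule: logical operators take bool operands and yield bool
Result type: bool


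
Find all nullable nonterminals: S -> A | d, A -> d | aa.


A nonterminal is nullable iff some alternative derives ε (directly, or every symbol in it is nullable)
Nullable: {}


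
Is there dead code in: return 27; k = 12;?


statement follows a return and is unreachable
Dead: 'k = 12'


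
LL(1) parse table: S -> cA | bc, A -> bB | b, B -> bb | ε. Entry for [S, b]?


For [S, b]: 'b' ∈ FIRST(bc)
Entry: S -> bc


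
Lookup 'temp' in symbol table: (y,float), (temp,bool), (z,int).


Lookup 'temp' → type bool


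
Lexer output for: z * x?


Scan left to right, longest-match per lexeme
Tokens: ID(z), OP(*), ID(x)


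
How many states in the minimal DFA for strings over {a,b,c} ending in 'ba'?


Track the longest suffix of input matching a prefix of 'ba': 3 classes (prefixes of length 0..2)
Minimal DFA: 3 states


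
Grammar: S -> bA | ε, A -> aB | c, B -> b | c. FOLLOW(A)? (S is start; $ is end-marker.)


$ ∈ FOLLOW(S). For each A -> αBβ: add FIRST(β)\{ε} to FOLLOW(B); if β nullable, add FOLLOW(A).
FOLLOW(A) = {$}


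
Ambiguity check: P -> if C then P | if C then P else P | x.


dangling else: 'if C then if C then x else x' parses two ways
Ambiguous


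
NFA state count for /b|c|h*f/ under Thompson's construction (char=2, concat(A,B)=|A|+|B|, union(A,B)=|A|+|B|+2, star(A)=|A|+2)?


Syntax tree has 4 char leaf(s), 2 union(s), 1 star(s)
chars contribute 4×2 = 8; each union adds +2; each star adds +2
Total: 8 + 4 + 2 = 14 states


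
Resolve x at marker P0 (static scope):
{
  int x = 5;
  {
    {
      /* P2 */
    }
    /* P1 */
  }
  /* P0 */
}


x declared in the same block as P0
x = 5


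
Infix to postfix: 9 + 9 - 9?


Left to right (same or higher precedence on left)
Postfix: 9 9 + 9 -


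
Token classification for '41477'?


Pattern: digits only
Type: INTEGER_LITERAL


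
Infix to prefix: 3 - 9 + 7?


left-to-right (same/higher precedence on left): tree is (+ (- 3 9) 7)
Prefix: + - 3 9 7


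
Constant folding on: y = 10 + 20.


10 + 20 = 30 at compile time
Optimized: y = 30


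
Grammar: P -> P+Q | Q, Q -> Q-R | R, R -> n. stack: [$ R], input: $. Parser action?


'R' (not preceded by Q-) is the handle for Q -> R
Action: reduce (Q -> R)


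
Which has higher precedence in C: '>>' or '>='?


'>>' is shift (level 8); '>=' is relational (level 7)
Higher level binds tighter
'>>' has higher precedence than '>='


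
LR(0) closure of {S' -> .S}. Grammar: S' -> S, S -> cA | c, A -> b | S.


Start: S' -> .S
For each item with dot before a nonterminal B, add B -> .γ for every B-production
Closure: [S' -> .S, S -> .cA, S -> .c]


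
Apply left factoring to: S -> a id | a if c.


Common prefix: 'a'
Factored: S -> a S', S' -> id | if c


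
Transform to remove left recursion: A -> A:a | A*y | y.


Left-recursive alternatives: A:a, A*y; non-recursive: y
Introduce A': A -> yA', A' -> :aA' | *yA' | ε


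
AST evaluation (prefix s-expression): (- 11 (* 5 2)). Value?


Evaluate inner: (* 5 2) = 10
Evaluate root: (- 11 10) = 1
Result: 1


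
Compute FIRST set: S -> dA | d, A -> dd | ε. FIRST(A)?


Per alternative of A: FIRST(dd) = {d}; FIRST(ε) = {ε}
FIRST(A) = {d, ε}


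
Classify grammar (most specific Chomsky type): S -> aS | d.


Right-linear: every RHS is a terminal or a terminal followed by one nonterminal
Classification: Type 3 (Regular)


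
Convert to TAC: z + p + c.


Break into single-operator statements:
t1 = z + p
t2 = t1 + c


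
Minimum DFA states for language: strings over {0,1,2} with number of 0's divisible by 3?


Track (count of 0) mod 3: states 0..2, accept at 0
Minimal DFA: 3 states


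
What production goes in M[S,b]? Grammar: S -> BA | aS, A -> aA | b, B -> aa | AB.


For [S, b]: 'b' ∈ FIRST(BA)
Entry: S -> BA


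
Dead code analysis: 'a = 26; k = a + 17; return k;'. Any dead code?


a is read by k's definition; k is returned
No dead code


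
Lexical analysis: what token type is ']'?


Pattern: delimiter/punctuation
Type: PUNCTUATION


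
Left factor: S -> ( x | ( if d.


Common prefix: '('
Factored: S -> ( S', S' -> x | if d


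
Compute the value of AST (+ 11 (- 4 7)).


Evaluate inner: (- 4 7) = -3
Evaluate root: (+ 11 -3) = 8
Result: 8


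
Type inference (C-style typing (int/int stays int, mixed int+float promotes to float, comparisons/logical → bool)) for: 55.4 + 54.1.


Operand types: float + float
Rule: mixed int/float promotes to float; int/int stays int
Result type: float


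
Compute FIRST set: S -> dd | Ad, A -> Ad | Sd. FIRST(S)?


Per alternative of S: FIRST(dd) = {d}; FIRST(Ad) = {d}
FIRST(S) = {d}


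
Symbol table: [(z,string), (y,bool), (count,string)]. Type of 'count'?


Lookup 'count' → type string


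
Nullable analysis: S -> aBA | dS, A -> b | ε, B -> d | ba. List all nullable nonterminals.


A nonterminal is nullable iff some alternative derives ε (directly, or every symbol in it is nullable)
Nullable: {A}


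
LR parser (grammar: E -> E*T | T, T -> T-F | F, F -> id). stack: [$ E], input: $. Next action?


start symbol E on stack, input exhausted
Action: accept


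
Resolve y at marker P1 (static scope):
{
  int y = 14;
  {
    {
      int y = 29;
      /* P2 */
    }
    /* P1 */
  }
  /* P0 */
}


P1's block does not declare y; resolves to the enclosing declaration at depth 0
y = 14


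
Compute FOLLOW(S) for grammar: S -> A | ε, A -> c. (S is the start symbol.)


$ ∈ FOLLOW(S). For each A -> αBβ: add FIRST(β)\{ε} to FOLLOW(B); if β nullable, add FOLLOW(A).
FOLLOW(S) = {$}


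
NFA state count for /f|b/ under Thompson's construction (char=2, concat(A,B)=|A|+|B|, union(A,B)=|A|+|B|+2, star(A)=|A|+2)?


Syntax tree has 2 char leaf(s), 1 union(s), 0 star(s)
chars contribute 2×2 = 4; each union adds +2; each star adds +2
Total: 4 + 2 + 0 = 6 states


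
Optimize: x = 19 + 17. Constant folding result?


19 + 17 = 36 at compile time
Optimized: x = 36


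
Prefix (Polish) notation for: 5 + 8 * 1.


'*' binds tighter: tree is (+ 5 (* 8 1))
Prefix: + 5 * 8 1


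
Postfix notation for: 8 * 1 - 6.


Left to right (same or higher precedence on left)
Postfix: 8 1 * 6 -


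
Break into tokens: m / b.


Scan left to right, longest-match per lexeme
Tokens: ID(m), OP(/), ID(b)


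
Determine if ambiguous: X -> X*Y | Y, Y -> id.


precedence layered via separate nonterminal Y: deterministic
Unambiguous


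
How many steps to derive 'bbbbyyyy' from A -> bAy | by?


Derivation: A => bAy => bbAyy => bbbAyyy => bbbbyyyy
Steps: 4


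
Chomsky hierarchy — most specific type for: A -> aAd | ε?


Single nonterminal LHS, but a^n d^n is not regular
Classification: Type 2 (Context-Free)


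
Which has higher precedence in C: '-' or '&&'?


'-' is additive (level 9); '&&' is logical AND (level 2)
Higher level binds tighter
'-' has higher precedence than '&&'


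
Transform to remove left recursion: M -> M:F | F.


Left-recursive alternatives: M:F; non-recursive: F
Introduce M': M -> FM', M' -> :FM' | ε


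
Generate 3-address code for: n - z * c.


Break into single-operator statements:
t1 = z * c
t2 = n - t1


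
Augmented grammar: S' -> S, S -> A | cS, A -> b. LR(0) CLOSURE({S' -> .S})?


Start: S' -> .S
For each item with dot before a nonterminal B, add B -> .γ for every B-production
Closure: [S' -> .S, S -> .A, S -> .cS, A -> .b]


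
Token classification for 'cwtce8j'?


Pattern: letter/underscore followed by alphanumerics, not a keyword
Type: IDENTIFIER


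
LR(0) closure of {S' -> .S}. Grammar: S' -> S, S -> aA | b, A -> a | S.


Start: S' -> .S
For each item with dot before a nonterminal B, add B -> .γ for every B-production
Closure: [S' -> .S, S -> .aA, S -> .b]


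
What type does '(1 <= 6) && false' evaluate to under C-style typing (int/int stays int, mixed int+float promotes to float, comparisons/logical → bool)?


Operand types: bool && bool
Rule: logical operators take bool operands and yield bool
Result type: bool


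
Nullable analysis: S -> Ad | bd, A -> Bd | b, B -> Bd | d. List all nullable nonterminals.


A nonterminal is nullable iff some alternative derives ε (directly, or every symbol in it is nullable)
Nullable: {}


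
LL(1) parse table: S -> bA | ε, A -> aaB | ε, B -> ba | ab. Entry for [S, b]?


For [S, b]: 'b' ∈ FIRST(bA)
Entry: S -> bA


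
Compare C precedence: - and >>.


'-' is additive (level 9); '>>' is shift (level 8)
Higher level binds tighter
'-' has higher precedence than '>>'


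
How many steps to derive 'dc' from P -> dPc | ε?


Derivation: P => dPc => dc
Steps: 2


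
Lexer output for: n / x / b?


Scan left to right, longest-match per lexeme
Tokens: ID(n), OP(/), ID(x), OP(/), ID(b)


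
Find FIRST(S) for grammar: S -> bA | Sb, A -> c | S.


Per alternative of S: FIRST(bA) = {b}; FIRST(Sb) = {b}
FIRST(S) = {b}


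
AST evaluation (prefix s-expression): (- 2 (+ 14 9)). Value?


Evaluate inner: (+ 14 9) = 23
Evaluate root: (- 2 23) = -21
Result: -21


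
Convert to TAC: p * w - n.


Break into single-operator statements:
t1 = p * w
t2 = t1 - n


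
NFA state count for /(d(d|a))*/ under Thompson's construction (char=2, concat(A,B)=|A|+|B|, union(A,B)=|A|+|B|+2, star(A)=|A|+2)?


Syntax tree has 3 char leaf(s), 1 union(s), 1 star(s)
chars contribute 3×2 = 6; each union adds +2; each star adds +2
Total: 6 + 2 + 2 = 10 states


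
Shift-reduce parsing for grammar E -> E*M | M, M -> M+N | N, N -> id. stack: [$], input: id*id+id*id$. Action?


no handle on stack; shift 'id'
Action: shift


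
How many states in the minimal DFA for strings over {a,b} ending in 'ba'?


Track the longest suffix of input matching a prefix of 'ba': 3 classes (prefixes of length 0..2)
Minimal DFA: 3 states


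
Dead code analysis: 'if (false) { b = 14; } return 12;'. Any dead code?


condition is constant false, so the whole block is unreachable
Dead: 'if (false) { b = 14; }'


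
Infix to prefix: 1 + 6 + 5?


left-to-right (same/higher precedence on left): tree is (+ (+ 1 6) 5)
Prefix: + + 1 6 5


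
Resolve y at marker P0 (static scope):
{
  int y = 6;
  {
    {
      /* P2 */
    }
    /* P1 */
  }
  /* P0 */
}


y declared in the same block as P0
y = 6


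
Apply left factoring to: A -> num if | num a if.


Common prefix: 'num'
Factored: A -> num A', A' -> if | a if


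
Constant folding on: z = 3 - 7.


3 - 7 = -4 at compile time
Optimized: z = -4


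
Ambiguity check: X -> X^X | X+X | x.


'x^x+x' has two parse trees (no precedence encoded between ^ and +)
Ambiguous


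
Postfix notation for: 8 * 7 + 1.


Left to right (same or higher precedence on left)
Postfix: 8 7 * 1 +


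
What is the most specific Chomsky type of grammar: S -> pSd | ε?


Single nonterminal LHS, but p^n d^n is not regular
Classification: Type 2 (Context-Free)


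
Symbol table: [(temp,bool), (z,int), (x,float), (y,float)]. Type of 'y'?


Lookup 'y' → type float


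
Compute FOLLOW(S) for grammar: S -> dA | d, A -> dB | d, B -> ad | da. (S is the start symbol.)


$ ∈ FOLLOW(S). For each A -> αBβ: add FIRST(β)\{ε} to FOLLOW(B); if β nullable, add FOLLOW(A).
FOLLOW(S) = {$}


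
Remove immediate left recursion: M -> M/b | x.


Left-recursive alternatives: M/b; non-recursive: x
Introduce M': M -> xM', M' -> /bM' | ε


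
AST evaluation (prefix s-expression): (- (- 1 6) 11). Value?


Evaluate inner: (- 1 6) = -5
Evaluate root: (- -5 11) = -16
Result: -16


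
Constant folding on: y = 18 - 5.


18 - 5 = 13 at compile time
Optimized: y = 13


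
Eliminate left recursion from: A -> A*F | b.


Left-recursive alternatives: A*F; non-recursive: b
Introduce A': A -> bA', A' -> *FA' | ε


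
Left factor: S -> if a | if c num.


Common prefix: 'if'
Factored: S -> if S', S' -> a | c num


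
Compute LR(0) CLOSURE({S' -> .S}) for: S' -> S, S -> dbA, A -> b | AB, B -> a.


Start: S' -> .S
For each item with dot before a nonterminal B, add B -> .γ for every B-production
Closure: [S' -> .S, S -> .dbA]


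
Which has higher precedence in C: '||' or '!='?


'!=' is equality (level 6); '||' is logical OR (level 1)
Higher level binds tighter
'!=' has higher precedence than '||'


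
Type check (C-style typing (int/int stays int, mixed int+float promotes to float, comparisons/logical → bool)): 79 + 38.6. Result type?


Operand types: int + float
Rule: mixed int/float promotes to float; int/int stays int
Result type: float


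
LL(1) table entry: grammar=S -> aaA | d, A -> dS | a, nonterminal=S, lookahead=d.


For [S, d]: 'd' ∈ FIRST(d)
Entry: S -> d


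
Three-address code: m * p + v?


Break into single-operator statements:
t1 = m * p
t2 = t1 + v


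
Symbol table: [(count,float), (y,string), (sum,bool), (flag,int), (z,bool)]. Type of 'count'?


Lookup 'count' → type float


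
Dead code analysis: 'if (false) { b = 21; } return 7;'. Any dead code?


condition is constant false, so the whole block is unreachable
Dead: 'if (false) { b = 21; }'


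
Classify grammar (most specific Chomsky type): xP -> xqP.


LHS has context (more than one symbol) and |LHS| ≤ |RHS|
Classification: Type 1 (Context-Sensitive)


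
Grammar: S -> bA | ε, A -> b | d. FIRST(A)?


Per alternative of A: FIRST(b) = {b}; FIRST(d) = {d}
FIRST(A) = {b, d}


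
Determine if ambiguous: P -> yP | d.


right-linear, alternatives start with distinct terminals 'y' vs 'd': unique leftmost derivation
Unambiguous


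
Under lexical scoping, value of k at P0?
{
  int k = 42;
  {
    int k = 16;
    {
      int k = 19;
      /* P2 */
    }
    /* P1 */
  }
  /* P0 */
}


k declared in the same block as P0
k = 42


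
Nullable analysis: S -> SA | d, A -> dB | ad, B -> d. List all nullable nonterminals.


A nonterminal is nullable iff some alternative derives ε (directly, or every symbol in it is nullable)
Nullable: {}


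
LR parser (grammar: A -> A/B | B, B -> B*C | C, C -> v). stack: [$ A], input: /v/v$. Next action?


shift '/' to continue A -> A/B
Action: shift


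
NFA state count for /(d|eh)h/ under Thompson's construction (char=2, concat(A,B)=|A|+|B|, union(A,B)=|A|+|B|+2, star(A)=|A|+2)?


Syntax tree has 4 char leaf(s), 1 union(s), 0 star(s)
chars contribute 4×2 = 8; each union adds +2; each star adds +2
Total: 8 + 2 + 0 = 10 states


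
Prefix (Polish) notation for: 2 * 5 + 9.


left-to-right (same/higher precedence on left): tree is (+ (* 2 5) 9)
Prefix: + * 2 5 9


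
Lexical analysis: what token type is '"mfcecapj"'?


Pattern: double-quoted sequence
Type: STRING_LITERAL


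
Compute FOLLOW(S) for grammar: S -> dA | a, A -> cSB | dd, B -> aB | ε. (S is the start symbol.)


$ ∈ FOLLOW(S). For each A -> αBβ: add FIRST(β)\{ε} to FOLLOW(B); if β nullable, add FOLLOW(A).
FOLLOW(S) = {$, a}


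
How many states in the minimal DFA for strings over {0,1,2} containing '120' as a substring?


KMP-style automaton: 3 progress states + 1 absorbing accept = 4
Minimal DFA: 4 states


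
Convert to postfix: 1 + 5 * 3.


* has higher precedence, evaluate 5*3 first
Postfix: 1 5 3 * +


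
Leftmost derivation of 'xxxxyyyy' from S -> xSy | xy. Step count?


Derivation: S => xSy => xxSyy => xxxSyyy => xxxxyyyy
Steps: 4


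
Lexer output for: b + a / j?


Scan left to right, longest-match per lexeme
Tokens: ID(b), OP(+), ID(a), OP(/), ID(j)


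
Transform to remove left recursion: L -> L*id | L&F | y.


Left-recursive alternatives: L*id, L&F; non-recursive: y
Introduce L': L -> yL', L' -> *idL' | &FL' | ε


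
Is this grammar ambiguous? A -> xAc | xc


balanced x^n…c^n: each string has a unique parse
Unambiguous


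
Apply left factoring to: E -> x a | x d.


Common prefix: 'x'
Factored: E -> x E', E' -> a | d


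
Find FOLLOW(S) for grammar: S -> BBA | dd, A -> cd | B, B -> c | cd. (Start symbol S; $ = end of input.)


$ ∈ FOLLOW(S). For each A -> αBβ: add FIRST(β)\{ε} to FOLLOW(B); if β nullable, add FOLLOW(A).
FOLLOW(S) = {$}


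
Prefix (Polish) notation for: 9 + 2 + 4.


left-to-right (same/higher precedence on left): tree is (+ (+ 9 2) 4)
Prefix: + + 9 2 4


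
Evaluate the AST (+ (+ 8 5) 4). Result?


Evaluate inner: (+ 8 5) = 13
Evaluate root: (+ 13 4) = 17
Result: 17


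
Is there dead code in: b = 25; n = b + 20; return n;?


b is read by n's definition; n is returned
No dead code


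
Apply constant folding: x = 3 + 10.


3 + 10 = 13 at compile time
Optimized: x = 13


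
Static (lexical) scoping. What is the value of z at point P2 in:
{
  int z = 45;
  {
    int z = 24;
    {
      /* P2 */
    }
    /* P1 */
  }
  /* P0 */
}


P2's block does not declare z; resolves to the enclosing declaration at depth 1
z = 24


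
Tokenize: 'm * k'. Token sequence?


Scan left to right, longest-match per lexeme
Tokens: ID(m), OP(*), ID(k)


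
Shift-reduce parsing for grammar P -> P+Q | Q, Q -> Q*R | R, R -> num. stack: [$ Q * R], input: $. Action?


handle 'Q*R' on top
Action: reduce (Q -> Q*R)


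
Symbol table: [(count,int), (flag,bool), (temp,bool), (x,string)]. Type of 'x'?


Lookup 'x' → type string


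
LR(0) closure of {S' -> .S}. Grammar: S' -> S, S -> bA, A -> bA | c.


Start: S' -> .S
For each item with dot before a nonterminal B, add B -> .γ for every B-production
Closure: [S' -> .S, S -> .bA]


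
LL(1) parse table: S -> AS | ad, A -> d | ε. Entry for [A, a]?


For [A, a]: ε is nullable and 'a' ∈ FOLLOW(A)
Entry: A -> ε


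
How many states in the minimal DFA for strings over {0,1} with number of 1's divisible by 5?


Track (count of 1) mod 5: states 0..4, accept at 0
Minimal DFA: 5 states


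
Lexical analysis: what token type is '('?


Pattern: delimiter/punctuation
Type: PUNCTUATION


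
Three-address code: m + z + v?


Break into single-operator statements:
t1 = m + z
t2 = t1 + v


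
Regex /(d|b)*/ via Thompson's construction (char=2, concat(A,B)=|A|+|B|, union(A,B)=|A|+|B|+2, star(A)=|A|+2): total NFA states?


Syntax tree has 2 char leaf(s), 1 union(s), 1 star(s)
chars contribute 2×2 = 4; each union adds +2; each star adds +2
Total: 4 + 2 + 2 = 8 states


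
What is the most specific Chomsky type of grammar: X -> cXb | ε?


Single nonterminal LHS, but c^n b^n is not regular
Classification: Type 2 (Context-Free)


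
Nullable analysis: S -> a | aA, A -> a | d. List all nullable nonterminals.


A nonterminal is nullable iff some alternative derives ε (directly, or every symbol in it is nullable)
Nullable: {}


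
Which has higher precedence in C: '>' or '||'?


'>' is relational (level 7); '||' is logical OR (level 1)
Higher level binds tighter
'>' has higher precedence than '||'


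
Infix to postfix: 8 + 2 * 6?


* has higher precedence, evaluate 2*6 first
Postfix: 8 2 6 * +


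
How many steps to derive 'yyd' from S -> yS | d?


Derivation: S => yS => yyS => yyd
Steps: 3


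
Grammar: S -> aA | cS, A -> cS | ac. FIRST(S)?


Per alternative of S: FIRST(aA) = {a}; FIRST(cS) = {c}
FIRST(S) = {a, c}


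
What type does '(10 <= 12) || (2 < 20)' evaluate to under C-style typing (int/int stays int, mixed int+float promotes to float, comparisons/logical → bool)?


Operand types: bool || bool
Rule: logical operators take bool operands and yield bool
Result type: bool


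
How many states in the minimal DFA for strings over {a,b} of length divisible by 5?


Track length mod 5: states 0..4, accept at 0
Minimal DFA: 5 states


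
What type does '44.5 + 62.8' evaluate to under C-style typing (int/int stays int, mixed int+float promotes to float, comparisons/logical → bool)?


Operand types: float + float
Rule: mixed int/float promotes to float; int/int stays int
Result type: float


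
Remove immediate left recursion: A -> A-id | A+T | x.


Left-recursive alternatives: A-id, A+T; non-recursive: x
Introduce A': A -> xA', A' -> -idA' | +TA' | ε


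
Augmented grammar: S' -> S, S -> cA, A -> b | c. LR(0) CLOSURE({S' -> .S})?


Start: S' -> .S
For each item with dot before a nonterminal B, add B -> .γ for every B-production
Closure: [S' -> .S, S -> .cA]


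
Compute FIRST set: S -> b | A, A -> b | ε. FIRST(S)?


Per alternative of S: FIRST(b) = {b}; FIRST(A) = {b, ε}
FIRST(S) = {b, ε}


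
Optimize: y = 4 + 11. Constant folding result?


4 + 11 = 15 at compile time
Optimized: y = 15


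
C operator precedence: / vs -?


'/' is multiplicative (level 10); '-' is additive (level 9)
Higher level binds tighter
'/' has higher precedence than '-'


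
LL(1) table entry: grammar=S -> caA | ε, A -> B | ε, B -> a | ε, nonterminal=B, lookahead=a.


For [B, a]: 'a' ∈ FIRST(a)
Entry: B -> a


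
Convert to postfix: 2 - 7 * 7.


* has higher precedence, evaluate 7*7 first
Postfix: 2 7 7 * -


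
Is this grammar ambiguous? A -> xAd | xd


balanced x^n…d^n: each string has a unique parse
Unambiguous


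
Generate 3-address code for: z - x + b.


Break into single-operator statements:
t1 = z - x
t2 = t1 + b


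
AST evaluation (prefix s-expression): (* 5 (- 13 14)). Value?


Evaluate inner: (- 13 14) = -1
Evaluate root: (* 5 -1) = -5
Result: -5


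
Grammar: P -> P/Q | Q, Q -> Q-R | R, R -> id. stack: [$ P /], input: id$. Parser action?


no handle ('P/' is not any RHS); shift 'id'
Action: shift


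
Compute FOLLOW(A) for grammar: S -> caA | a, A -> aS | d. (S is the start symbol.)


$ ∈ FOLLOW(S). For each A -> αBβ: add FIRST(β)\{ε} to FOLLOW(B); if β nullable, add FOLLOW(A).
FOLLOW(A) = {$}


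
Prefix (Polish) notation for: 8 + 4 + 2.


left-to-right (same/higher precedence on left): tree is (+ (+ 8 4) 2)
Prefix: + + 8 4 2


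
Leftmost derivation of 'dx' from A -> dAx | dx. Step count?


Derivation: A => dx
Steps: 1


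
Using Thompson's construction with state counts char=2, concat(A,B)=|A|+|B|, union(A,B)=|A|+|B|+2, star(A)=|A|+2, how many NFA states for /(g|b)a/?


Syntax tree has 3 char leaf(s), 1 union(s), 0 star(s)
chars contribute 3×2 = 6; each union adds +2; each star adds +2
Total: 6 + 2 + 0 = 8 states


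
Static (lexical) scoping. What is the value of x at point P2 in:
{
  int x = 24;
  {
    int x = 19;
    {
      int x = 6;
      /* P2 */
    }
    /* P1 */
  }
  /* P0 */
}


x declared in the same block as P2
x = 6


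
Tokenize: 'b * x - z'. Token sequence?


Scan left to right, longest-match per lexeme
Tokens: ID(b), OP(*), ID(x), OP(-), ID(z)


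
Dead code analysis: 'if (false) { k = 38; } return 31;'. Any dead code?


condition is constant false, so the whole block is unreachable
Dead: 'if (false) { k = 38; }'


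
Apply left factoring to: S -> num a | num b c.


Common prefix: 'num'
Factored: S -> num S', S' -> a | b c


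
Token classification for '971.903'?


Pattern: digits with a decimal point
Type: FLOAT_LITERAL


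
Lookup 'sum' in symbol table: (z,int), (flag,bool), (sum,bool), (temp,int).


Lookup 'sum' → type bool


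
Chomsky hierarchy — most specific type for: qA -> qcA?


LHS has context (more than one symbol) and |LHS| ≤ |RHS|
Classification: Type 1 (Context-Sensitive)


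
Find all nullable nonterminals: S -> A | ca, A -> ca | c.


A nonterminal is nullable iff some alternative derives ε (directly, or every symbol in it is nullable)
Nullable: {}


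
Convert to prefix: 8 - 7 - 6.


left-to-right (same/higher precedence on left): tree is (- (- 8 7) 6)
Prefix: - - 8 7 6


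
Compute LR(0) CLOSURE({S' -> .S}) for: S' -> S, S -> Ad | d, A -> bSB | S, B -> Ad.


Start: S' -> .S
For each item with dot before a nonterminal B, add B -> .γ for every B-production
Closure: [S' -> .S, S -> .Ad, S -> .d, A -> .bSB, A -> .S]


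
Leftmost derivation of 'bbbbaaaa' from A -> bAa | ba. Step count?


Derivation: A => bAa => bbAaa => bbbAaaa => bbbbaaaa
Steps: 4


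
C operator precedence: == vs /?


'/' is multiplicative (level 10); '==' is equality (level 6)
Higher level binds tighter
'/' has higher precedence than '=='


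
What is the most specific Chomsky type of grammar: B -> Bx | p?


Left-linear: every RHS is a terminal or one nonterminal followed by a terminal
Classification: Type 3 (Regular)


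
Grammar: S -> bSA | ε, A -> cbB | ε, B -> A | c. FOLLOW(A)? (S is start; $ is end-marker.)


$ ∈ FOLLOW(S). For each A -> αBβ: add FIRST(β)\{ε} to FOLLOW(B); if β nullable, add FOLLOW(A).
FOLLOW(A) = {$, c}


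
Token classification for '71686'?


Pattern: digits only
Type: INTEGER_LITERAL


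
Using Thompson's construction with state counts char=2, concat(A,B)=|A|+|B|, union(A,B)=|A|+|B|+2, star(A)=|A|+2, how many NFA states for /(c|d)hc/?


Syntax tree has 4 char leaf(s), 1 union(s), 0 star(s)
chars contribute 4×2 = 8; each union adds +2; each star adds +2
Total: 8 + 2 + 0 = 10 states


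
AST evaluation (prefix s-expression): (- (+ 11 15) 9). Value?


Evaluate inner: (+ 11 15) = 26
Evaluate root: (- 26 9) = 17
Result: 17


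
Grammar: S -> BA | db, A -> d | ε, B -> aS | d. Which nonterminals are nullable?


A nonterminal is nullable iff some alternative derives ε (directly, or every symbol in it is nullable)
Nullable: {A}


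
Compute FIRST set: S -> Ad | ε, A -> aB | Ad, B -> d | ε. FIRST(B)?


Per alternative of B: FIRST(d) = {d}; FIRST(ε) = {ε}
FIRST(B) = {d, ε}


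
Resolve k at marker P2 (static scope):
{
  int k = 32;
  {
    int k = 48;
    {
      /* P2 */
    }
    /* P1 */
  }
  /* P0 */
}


P2's block does not declare k; resolves to the enclosing declaration at depth 1
k = 48
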